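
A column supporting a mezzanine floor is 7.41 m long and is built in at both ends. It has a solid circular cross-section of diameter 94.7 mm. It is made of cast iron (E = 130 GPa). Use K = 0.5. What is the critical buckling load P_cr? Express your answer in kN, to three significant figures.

I = πd⁴/64 = π×94.7⁴/64 = 3.948×10^6 mm⁴
I = 3.948×10^6 mm⁴ = 3.948×10^-6 m⁴
Effective length L_e = K·L = 0.5 × 7.41 = 3.705 m
P_cr = π²EI / L_e² = π² × 130×10⁹ × 3.948×10^-6 / 3.705² = 3.690×10^5 N

P_cr ≈ 369 kN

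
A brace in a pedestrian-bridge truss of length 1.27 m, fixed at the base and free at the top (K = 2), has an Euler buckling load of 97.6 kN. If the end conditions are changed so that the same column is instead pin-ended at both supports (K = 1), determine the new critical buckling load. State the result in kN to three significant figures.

P_cr ∝ 1/K², so P_cr,new = P_cr,old × (K_old/K_new)² = 97.6 × (2/1)²
= 97.6 × 4.000 = 390 kN

P_cr ≈ 390 kN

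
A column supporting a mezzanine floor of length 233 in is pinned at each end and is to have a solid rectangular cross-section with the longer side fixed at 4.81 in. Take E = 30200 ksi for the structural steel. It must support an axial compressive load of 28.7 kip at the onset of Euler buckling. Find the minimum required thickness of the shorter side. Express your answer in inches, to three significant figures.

L_e = K·L = 1 × 233 = 233.0 in
Required I = P_cr·L_e²/(π²E) = 2.870×10^4 × 233.0² / (π² × 3.02×10^7) = 5.227 in⁴
Rectangle, weak axis: I_min = h·b³/12 with h = 4.81 in fixed  ⇒  b = (12I/h)^(1/3) = 2.35 in

b ≈ 2.35 in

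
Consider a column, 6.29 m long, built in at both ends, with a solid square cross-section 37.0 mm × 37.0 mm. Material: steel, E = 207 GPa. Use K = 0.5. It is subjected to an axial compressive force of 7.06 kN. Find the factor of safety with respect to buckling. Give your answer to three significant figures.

n ≈ 4.57

I = a⁴/12 = 37.0⁴/12 = 1.562×10^5 mm⁴
I = 1.562×10^5 mm⁴ = 1.562×10^-7 m⁴
Effective length L_e = K·L = 0.5 × 6.29 = 3.145 m
P_cr = π²EI / L_e² = π² × 207×10⁹ × 1.562×10^-7 / 3.145² = 3.226×10^4 N
Factor of safety n = P_cr / P = 32.259 / 7.06 = 4.57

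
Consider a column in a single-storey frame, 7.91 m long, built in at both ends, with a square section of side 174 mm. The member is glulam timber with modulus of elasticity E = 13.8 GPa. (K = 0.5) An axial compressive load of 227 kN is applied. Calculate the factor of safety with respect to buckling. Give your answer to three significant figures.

n ≈ 2.93

I = a⁴/12 = 174⁴/12 = 7.639×10^7 mm⁴
I = 7.639×10^7 mm⁴ = 7.639×10^-5 m⁴
Effective length L_e = K·L = 0.5 × 7.91 = 3.955 m
P_cr = π²EI / L_e² = π² × 13.8×10⁹ × 7.639×10^-5 / 3.955² = 6.651×10^5 N
Factor of safety n = P_cr / P = 665.12 / 227 = 2.93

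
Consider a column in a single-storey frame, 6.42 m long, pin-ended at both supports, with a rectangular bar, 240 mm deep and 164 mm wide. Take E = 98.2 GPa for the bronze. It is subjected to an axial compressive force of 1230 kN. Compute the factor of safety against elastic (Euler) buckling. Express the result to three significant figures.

n ≈ 1.69

Buckling occurs about the weak axis: I_min = h·b³/12 with b = 164 mm (the shorter side).
I_min = 240×164³/12 = 8.822×10^7 mm⁴
I = 8.822×10^7 mm⁴ = 8.822×10^-5 m⁴
Effective length L_e = K·L = 1 × 6.42 = 6.420 m
P_cr = π²EI / L_e² = π² × 98.2×10⁹ × 8.822×10^-5 / 6.420² = 2.074×10^6 N
Factor of safety n = P_cr / P = 2074.4 / 1230 = 1.69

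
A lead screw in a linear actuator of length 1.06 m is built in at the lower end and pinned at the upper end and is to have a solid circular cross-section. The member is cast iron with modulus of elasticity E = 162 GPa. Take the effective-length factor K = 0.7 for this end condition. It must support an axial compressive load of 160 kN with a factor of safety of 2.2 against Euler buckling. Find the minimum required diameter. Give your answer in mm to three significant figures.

Required P_cr = n·P = 2.2 × 160 = 352.0 kN
L_e = K·L = 0.7 × 1.06 = 0.7420 m
Required I = P_cr·L_e²/(π²E) = 3.520×10^5 × 0.7420² / (π² × 1.62×10^11) = 1.212×10^-7 m⁴
I_req = 1.212×10^5 mm⁴
Solid circle: I = πd⁴/64  ⇒  d = (64I/π)^(1/4) = (64×1.212×10^5/π)^(1/4) = 39.6 mm

d ≈ 39.6 mm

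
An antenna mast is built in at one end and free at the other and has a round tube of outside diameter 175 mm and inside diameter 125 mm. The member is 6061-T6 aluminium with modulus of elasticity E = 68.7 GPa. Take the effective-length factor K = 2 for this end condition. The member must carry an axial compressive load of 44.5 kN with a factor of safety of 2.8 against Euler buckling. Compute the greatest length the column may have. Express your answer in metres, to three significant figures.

L_max ≈ 6.81 m

d_o = 175 mm, d_i = 125 mm
I = π(d_o⁴ − d_i⁴)/64 = π(175⁴ − 125.0⁴)/64 = 3.405×10^7 mm⁴
I = 3.405×10^-5 m⁴
Required critical load P_cr = n·P = 2.8 × 44.5 = 124.6 kN = 1.246×10^5 N
From P_cr = π²EI/(K·L)²:  L = (1/K)·√(π²EI/P_cr) = (1/2)·√(π²×6.87×10^10×3.405×10^-5/1.246×10^5)
L = 6.81 m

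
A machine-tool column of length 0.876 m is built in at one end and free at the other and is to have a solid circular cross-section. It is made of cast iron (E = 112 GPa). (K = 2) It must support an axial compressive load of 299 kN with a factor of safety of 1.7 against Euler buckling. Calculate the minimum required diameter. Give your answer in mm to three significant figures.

d ≈ 73.2 mm

Required P_cr = n·P = 1.7 × 299 = 508.3 kN
L_e = K·L = 2 × 0.876 = 1.752 m
Required I = P_cr·L_e²/(π²E) = 5.083×10^5 × 1.752² / (π² × 1.12×10^11) = 1.411×10^-6 m⁴
I_req = 1.411×10^6 mm⁴
Solid circle: I = πd⁴/64  ⇒  d = (64I/π)^(1/4) = (64×1.411×10^6/π)^(1/4) = 73.2 mm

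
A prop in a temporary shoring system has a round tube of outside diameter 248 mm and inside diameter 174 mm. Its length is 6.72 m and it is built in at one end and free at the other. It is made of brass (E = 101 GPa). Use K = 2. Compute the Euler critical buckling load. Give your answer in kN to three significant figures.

d_o = 248 mm, d_i = 174 mm
I = π(d_o⁴ − d_i⁴)/64 = π(248⁴ − 174.0⁴)/64 = 1.407×10^8 mm⁴
I = 1.407×10^8 mm⁴ = 1.407×10^-4 m⁴
Effective length L_e = K·L = 2 × 6.72 = 13.44 m
P_cr = π²EI / L_e² = π² × 101×10⁹ × 1.407×10^-4 / 13.44² = 7.764×10^5 N

P_cr ≈ 776 kN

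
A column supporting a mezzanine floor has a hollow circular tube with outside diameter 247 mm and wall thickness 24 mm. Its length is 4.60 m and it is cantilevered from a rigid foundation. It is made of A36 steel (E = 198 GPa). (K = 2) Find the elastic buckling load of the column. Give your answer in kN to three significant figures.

Inner diameter d_i = 247 − 2×24 = 199.0 mm
I = π(d_o⁴ − d_i⁴)/64 = π(247⁴ − 199.0⁴)/64 = 1.057×10^8 mm⁴
I = 1.057×10^8 mm⁴ = 1.057×10^-4 m⁴
Effective length L_e = K·L = 2 × 4.60 = 9.200 m
P_cr = π²EI / L_e² = π² × 198×10⁹ × 1.057×10^-4 / 9.200² = 2.441×10^6 N

P_cr ≈ 2440 kN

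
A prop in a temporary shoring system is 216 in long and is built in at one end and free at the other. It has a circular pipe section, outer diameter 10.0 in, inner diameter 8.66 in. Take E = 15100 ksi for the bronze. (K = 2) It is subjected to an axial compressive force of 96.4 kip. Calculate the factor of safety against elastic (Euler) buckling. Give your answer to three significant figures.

d_o = 10.0 in, d_i = 8.66 in
I = π(d_o⁴ − d_i⁴)/64 = π(10.0⁴ − 8.660⁴)/64 = 214.8 in⁴
Effective length L_e = K·L = 2 × 216 = 432.0 in
P_cr = π²EI / L_e² = π² × 15100×10³ × 214.8 / 432.0² = 1.715×10^5 lb
Factor of safety n = P_cr / P = 171.52 / 96.4 = 1.78

n ≈ 1.78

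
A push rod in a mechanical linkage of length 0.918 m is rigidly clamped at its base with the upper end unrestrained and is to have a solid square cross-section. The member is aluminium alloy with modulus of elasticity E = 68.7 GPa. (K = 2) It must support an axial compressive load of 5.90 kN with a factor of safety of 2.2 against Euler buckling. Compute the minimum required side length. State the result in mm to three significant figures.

a ≈ 29.7 mm

Required P_cr = n·P = 2.2 × 5.90 = 12.98 kN
L_e = K·L = 2 × 0.918 = 1.836 m
Required I = P_cr·L_e²/(π²E) = 1.298×10^4 × 1.836² / (π² × 6.87×10^10) = 6.453×10^-8 m⁴
I_req = 6.453×10^4 mm⁴
Solid square: I = a⁴/12  ⇒  a = (12I)^(1/4) = (12×6.453×10^4)^(1/4) = 29.7 mm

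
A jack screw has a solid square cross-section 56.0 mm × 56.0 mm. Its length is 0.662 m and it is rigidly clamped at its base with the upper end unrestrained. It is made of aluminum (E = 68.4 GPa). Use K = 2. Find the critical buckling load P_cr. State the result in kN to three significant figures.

P_cr ≈ 316 kN

I = a⁴/12 = 56.0⁴/12 = 8.195×10^5 mm⁴
I = 8.195×10^5 mm⁴ = 8.195×10^-7 m⁴
Effective length L_e = K·L = 2 × 0.662 = 1.324 m
P_cr = π²EI / L_e² = π² × 68.4×10⁹ × 8.195×10^-7 / 1.324² = 3.156×10^5 N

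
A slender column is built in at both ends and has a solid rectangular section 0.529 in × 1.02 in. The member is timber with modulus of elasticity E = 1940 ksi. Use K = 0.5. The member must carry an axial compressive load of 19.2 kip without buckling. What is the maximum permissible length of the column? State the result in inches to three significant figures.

Buckling occurs about the weak axis: I_min = h·b³/12 with b = 0.529 in (the shorter side).
I_min = 1.02×0.529³/12 = 1.258×10^-2 in⁴
At the buckling limit P_cr = P = 1.920×10^4 lb
From P_cr = π²EI/(K·L)²:  L = (1/K)·√(π²EI/P_cr) = (1/0.5)·√(π²×1.94×10^6×1.258×10^-2/1.920×10^4)
L = 7.08 in

L_max ≈ 7.08 in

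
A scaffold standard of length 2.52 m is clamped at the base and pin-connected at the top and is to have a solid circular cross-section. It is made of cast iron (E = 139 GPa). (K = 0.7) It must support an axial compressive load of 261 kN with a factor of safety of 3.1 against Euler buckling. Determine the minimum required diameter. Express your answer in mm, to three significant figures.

Required P_cr = n·P = 3.1 × 261 = 809.1 kN
L_e = K·L = 0.7 × 2.52 = 1.764 m
Required I = P_cr·L_e²/(π²E) = 8.091×10^5 × 1.764² / (π² × 1.39×10^11) = 1.835×10^-6 m⁴
I_req = 1.835×10^6 mm⁴
Solid circle: I = πd⁴/64  ⇒  d = (64I/π)^(1/4) = (64×1.835×10^6/π)^(1/4) = 78.2 mm

d ≈ 78.2 mm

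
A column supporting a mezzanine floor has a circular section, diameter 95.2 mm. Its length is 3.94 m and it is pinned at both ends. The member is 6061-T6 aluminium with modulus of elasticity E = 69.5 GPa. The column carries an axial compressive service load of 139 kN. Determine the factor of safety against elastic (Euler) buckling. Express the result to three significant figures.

n ≈ 1.28

I = πd⁴/64 = π×95.2⁴/64 = 4.032×10^6 mm⁴
I = 4.032×10^6 mm⁴ = 4.032×10^-6 m⁴
Effective length L_e = K·L = 1 × 3.94 = 3.940 m
P_cr = π²EI / L_e² = π² × 69.5×10⁹ × 4.032×10^-6 / 3.940² = 1.782×10^5 N
Factor of safety n = P_cr / P = 178.16 / 139 = 1.28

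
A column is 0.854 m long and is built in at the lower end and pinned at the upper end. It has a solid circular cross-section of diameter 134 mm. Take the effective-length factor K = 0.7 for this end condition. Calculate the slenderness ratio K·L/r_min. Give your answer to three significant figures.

For a solid circle r = d/4 = 134/4 = 33.50 mm
L_e = K·L = 0.7 × 0.854 m = 0.5978 m = 597.80 mm
λ = L_e / r_min = 597.80 / 33.50 = 17.8

λ ≈ 17.8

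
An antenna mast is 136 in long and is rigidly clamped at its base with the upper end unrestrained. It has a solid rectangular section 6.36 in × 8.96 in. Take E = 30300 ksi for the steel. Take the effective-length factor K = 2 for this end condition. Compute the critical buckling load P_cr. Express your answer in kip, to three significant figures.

Buckling occurs about the weak axis: I_min = h·b³/12 with b = 6.36 in (the shorter side).
I_min = 8.96×6.36³/12 = 192.1 in⁴
Effective length L_e = K·L = 2 × 136 = 272.0 in
P_cr = π²EI / L_e² = π² × 30300×10³ × 192.1 / 272.0² = 7.764×10^5 lb

P_cr ≈ 776 kip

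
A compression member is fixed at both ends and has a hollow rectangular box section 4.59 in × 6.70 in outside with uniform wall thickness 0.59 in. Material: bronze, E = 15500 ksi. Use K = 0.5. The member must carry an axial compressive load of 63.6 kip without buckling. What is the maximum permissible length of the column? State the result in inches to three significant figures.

L_max ≈ 587 in

Inner dimensions: h_i = 6.70 − 2×0.59 = 5.520 in, b_i = 4.59 − 2×0.59 = 3.410 in
Weak-axis I_min = (h_o·b_o³ − h_i·b_i³)/12 with b_o = 4.59, b_i = 3.410 in (shorter outer/inner sides).
I_min = (6.70×4.59³ − 5.520×3.410³)/12 = 35.75 in⁴
At the buckling limit P_cr = P = 6.360×10^4 lb
From P_cr = π²EI/(K·L)²:  L = (1/K)·√(π²EI/P_cr) = (1/0.5)·√(π²×1.55×10^7×35.75/6.360×10^4)
L = 587 in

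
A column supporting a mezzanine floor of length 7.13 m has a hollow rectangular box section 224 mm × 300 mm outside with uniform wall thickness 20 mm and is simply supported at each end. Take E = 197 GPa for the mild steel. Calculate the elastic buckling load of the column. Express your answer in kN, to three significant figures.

Inner dimensions: h_i = 300 − 2×20 = 260.0 mm, b_i = 224 − 2×20 = 184.0 mm
Weak-axis I_min = (h_o·b_o³ − h_i·b_i³)/12 with b_o = 224, b_i = 184.0 mm (shorter outer/inner sides).
I_min = (300×224³ − 260.0×184.0³)/12 = 1.460×10^8 mm⁴
I = 1.460×10^8 mm⁴ = 1.460×10^-4 m⁴
Effective length L_e = K·L = 1 × 7.13 = 7.130 m
P_cr = π²EI / L_e² = π² × 197×10⁹ × 1.460×10^-4 / 7.130² = 5.584×10^6 N

P_cr ≈ 5580 kN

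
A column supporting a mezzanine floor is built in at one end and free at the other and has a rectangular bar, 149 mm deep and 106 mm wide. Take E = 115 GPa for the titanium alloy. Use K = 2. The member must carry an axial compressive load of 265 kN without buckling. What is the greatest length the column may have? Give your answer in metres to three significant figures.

Buckling occurs about the weak axis: I_min = h·b³/12 with b = 106 mm (the shorter side).
I_min = 149×106³/12 = 1.479×10^7 mm⁴
I = 1.479×10^-5 m⁴
At the buckling limit P_cr = P = 2.650×10^5 N
From P_cr = π²EI/(K·L)²:  L = (1/K)·√(π²EI/P_cr) = (1/2)·√(π²×1.15×10^11×1.479×10^-5/2.650×10^5)
L = 3.98 m

L_max ≈ 3.98 m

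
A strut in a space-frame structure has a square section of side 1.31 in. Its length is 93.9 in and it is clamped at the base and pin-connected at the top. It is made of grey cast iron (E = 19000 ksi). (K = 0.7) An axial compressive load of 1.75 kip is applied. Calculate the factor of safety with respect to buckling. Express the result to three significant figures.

I = a⁴/12 = 1.31⁴/12 = 0.2454 in⁴
Effective length L_e = K·L = 0.7 × 93.9 = 65.73 in
P_cr = π²EI / L_e² = π² × 19000×10³ × 0.2454 / 65.73² = 1.065×10^4 lb
Factor of safety n = P_cr / P = 10.652 / 1.75 = 6.09

n ≈ 6.09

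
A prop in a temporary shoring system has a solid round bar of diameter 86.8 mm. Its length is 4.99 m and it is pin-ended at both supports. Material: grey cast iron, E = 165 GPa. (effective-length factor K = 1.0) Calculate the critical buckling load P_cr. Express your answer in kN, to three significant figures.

I = πd⁴/64 = π×86.8⁴/64 = 2.786×10^6 mm⁴
I = 2.786×10^6 mm⁴ = 2.786×10^-6 m⁴
Effective length L_e = K·L = 1 × 4.99 = 4.990 m
P_cr = π²EI / L_e² = π² × 165×10⁹ × 2.786×10^-6 / 4.990² = 1.822×10^5 N

P_cr ≈ 182 kN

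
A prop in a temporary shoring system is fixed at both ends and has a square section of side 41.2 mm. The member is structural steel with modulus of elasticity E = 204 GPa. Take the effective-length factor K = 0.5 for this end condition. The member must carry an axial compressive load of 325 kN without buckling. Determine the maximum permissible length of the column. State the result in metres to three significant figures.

L_max ≈ 2.44 m

I = a⁴/12 = 41.2⁴/12 = 2.401×10^5 mm⁴
I = 2.401×10^-7 m⁴
At the buckling limit P_cr = P = 3.250×10^5 N
From P_cr = π²EI/(K·L)²:  L = (1/K)·√(π²EI/P_cr) = (1/0.5)·√(π²×2.04×10^11×2.401×10^-7/3.250×10^5)
L = 2.44 m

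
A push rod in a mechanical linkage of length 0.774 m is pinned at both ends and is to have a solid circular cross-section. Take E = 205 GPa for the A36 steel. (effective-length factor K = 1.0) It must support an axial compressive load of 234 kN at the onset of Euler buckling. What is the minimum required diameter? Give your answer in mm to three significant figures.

L_e = K·L = 1 × 0.774 = 0.7740 m
Required I = P_cr·L_e²/(π²E) = 2.340×10^5 × 0.7740² / (π² × 2.05×10^11) = 6.929×10^-8 m⁴
I_req = 6.929×10^4 mm⁴
Solid circle: I = πd⁴/64  ⇒  d = (64I/π)^(1/4) = (64×6.929×10^4/π)^(1/4) = 34.5 mm

d ≈ 34.5 mm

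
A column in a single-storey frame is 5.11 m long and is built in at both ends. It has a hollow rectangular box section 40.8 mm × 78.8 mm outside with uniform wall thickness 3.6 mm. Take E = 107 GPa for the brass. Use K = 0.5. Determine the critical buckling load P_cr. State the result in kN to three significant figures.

Inner dimensions: h_i = 78.8 − 2×3.6 = 71.60 mm, b_i = 40.8 − 2×3.6 = 33.60 mm
Weak-axis I_min = (h_o·b_o³ − h_i·b_i³)/12 with b_o = 40.8, b_i = 33.60 mm (shorter outer/inner sides).
I_min = (78.8×40.8³ − 71.60×33.60³)/12 = 2.197×10^5 mm⁴
I = 2.197×10^5 mm⁴ = 2.197×10^-7 m⁴
Effective length L_e = K·L = 0.5 × 5.11 = 2.555 m
P_cr = π²EI / L_e² = π² × 107×10⁹ × 2.197×10^-7 / 2.555² = 3.553×10^4 N

P_cr ≈ 35.5 kN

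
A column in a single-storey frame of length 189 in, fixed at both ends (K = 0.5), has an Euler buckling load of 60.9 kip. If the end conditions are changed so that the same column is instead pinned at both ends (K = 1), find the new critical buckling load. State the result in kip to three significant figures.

P_cr ≈ 15.2 kip

P_cr ∝ 1/K², so P_cr,new = P_cr,old × (K_old/K_new)² = 60.9 × (0.5/1)²
= 60.9 × 0.2500 = 15.2 kip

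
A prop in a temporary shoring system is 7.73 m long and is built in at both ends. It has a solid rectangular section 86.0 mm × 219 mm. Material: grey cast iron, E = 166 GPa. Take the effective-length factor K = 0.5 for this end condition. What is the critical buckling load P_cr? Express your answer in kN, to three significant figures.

P_cr ≈ 1270 kN

Buckling occurs about the weak axis: I_min = h·b³/12 with b = 86.0 mm (the shorter side).
I_min = 219×86.0³/12 = 1.161×10^7 mm⁴
I = 1.161×10^7 mm⁴ = 1.161×10^-5 m⁴
Effective length L_e = K·L = 0.5 × 7.73 = 3.865 m
P_cr = π²EI / L_e² = π² × 166×10⁹ × 1.161×10^-5 / 3.865² = 1.273×10^6 N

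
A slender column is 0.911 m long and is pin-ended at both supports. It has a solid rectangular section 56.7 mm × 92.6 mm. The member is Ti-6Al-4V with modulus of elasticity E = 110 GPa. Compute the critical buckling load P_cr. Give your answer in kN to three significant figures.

Buckling occurs about the weak axis: I_min = h·b³/12 with b = 56.7 mm (the shorter side).
I_min = 92.6×56.7³/12 = 1.407×10^6 mm⁴
I = 1.407×10^6 mm⁴ = 1.407×10^-6 m⁴
Effective length L_e = K·L = 1 × 0.911 = 0.9110 m
P_cr = π²EI / L_e² = π² × 110×10⁹ × 1.407×10^-6 / 0.9110² = 1.840×10^6 N

P_cr ≈ 1840 kN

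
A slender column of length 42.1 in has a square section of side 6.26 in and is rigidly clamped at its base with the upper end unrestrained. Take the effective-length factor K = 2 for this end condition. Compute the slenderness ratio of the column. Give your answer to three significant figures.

λ ≈ 46.6

I = a⁴/12 = 6.26⁴/12 = 128.0 in⁴
A = 39.19 in²;  r_min = √(I/A) = √(128.0/39.19) = 1.807 in
L_e = K·L = 2 × 42.1 = 84.20 in
λ = L_e / r_min = 84.200 / 1.807 = 46.6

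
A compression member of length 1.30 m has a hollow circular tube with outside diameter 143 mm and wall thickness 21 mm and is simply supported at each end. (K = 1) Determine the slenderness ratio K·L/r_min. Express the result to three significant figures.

Inner diameter d_i = 143 − 2×21 = 101.0 mm
I = π(d_o⁴ − d_i⁴)/64 = π(143⁴ − 101.0⁴)/64 = 1.542×10^7 mm⁴
A = 8.049×10^3 mm²;  r_min = √(I/A) = √(1.542×10^7/8.049×10^3) = 43.77 mm
L_e = K·L = 1 × 1.30 m = 1.300 m = 1300.0 mm
λ = L_e / r_min = 1300.0 / 43.77 = 29.7

λ ≈ 29.7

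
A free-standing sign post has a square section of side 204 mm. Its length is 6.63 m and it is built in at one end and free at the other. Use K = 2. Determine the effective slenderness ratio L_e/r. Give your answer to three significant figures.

λ ≈ 225

I = a⁴/12 = 204⁴/12 = 1.443×10^8 mm⁴
A = 4.162×10^4 mm²;  r_min = √(I/A) = √(1.443×10^8/4.162×10^4) = 58.89 mm
L_e = K·L = 2 × 6.63 m = 13.26 m = 13260 mm
λ = L_e / r_min = 13260 / 58.89 = 225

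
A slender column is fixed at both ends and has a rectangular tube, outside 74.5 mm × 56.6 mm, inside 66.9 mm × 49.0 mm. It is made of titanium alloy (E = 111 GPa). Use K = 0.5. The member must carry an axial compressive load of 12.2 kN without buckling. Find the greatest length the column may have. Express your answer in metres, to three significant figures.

L_max ≈ 13.0 m

Weak-axis I_min = (h_o·b_o³ − h_i·b_i³)/12 with b_o = 56.6, b_i = 49.00 mm (shorter outer/inner sides).
I_min = (74.5×56.6³ − 66.90×49.00³)/12 = 4.698×10^5 mm⁴
I = 4.698×10^-7 m⁴
At the buckling limit P_cr = P = 1.220×10^4 N
From P_cr = π²EI/(K·L)²:  L = (1/K)·√(π²EI/P_cr) = (1/0.5)·√(π²×1.11×10^11×4.698×10^-7/1.220×10^4)
L = 13.0 m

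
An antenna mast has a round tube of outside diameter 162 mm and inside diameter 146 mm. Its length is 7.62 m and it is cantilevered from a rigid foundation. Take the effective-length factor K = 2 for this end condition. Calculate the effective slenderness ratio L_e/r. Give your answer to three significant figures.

d_o = 162 mm, d_i = 146 mm
I = π(d_o⁴ − d_i⁴)/64 = π(162⁴ − 146.0⁴)/64 = 1.150×10^7 mm⁴
A = 3.870×10^3 mm²;  r_min = √(I/A) = √(1.150×10^7/3.870×10^3) = 54.52 mm
L_e = K·L = 2 × 7.62 m = 15.24 m = 15240 mm
λ = L_e / r_min = 15240 / 54.52 = 280

λ ≈ 280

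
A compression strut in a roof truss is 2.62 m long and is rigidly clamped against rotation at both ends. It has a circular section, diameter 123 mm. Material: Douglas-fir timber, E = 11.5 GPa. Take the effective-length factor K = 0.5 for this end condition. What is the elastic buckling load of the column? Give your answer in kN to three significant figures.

P_cr ≈ 743 kN

I = πd⁴/64 = π×123⁴/64 = 1.124×10^7 mm⁴
I = 1.124×10^7 mm⁴ = 1.124×10^-5 m⁴
Effective length L_e = K·L = 0.5 × 2.62 = 1.310 m
P_cr = π²EI / L_e² = π² × 11.5×10⁹ × 1.124×10^-5 / 1.310² = 7.431×10^5 N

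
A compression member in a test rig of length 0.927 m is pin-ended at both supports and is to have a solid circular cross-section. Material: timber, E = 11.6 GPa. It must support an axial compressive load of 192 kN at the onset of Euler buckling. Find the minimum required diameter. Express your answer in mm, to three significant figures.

L_e = K·L = 1 × 0.927 = 0.9270 m
Required I = P_cr·L_e²/(π²E) = 1.920×10^5 × 0.9270² / (π² × 1.16×10^10) = 1.441×10^-6 m⁴
I_req = 1.441×10^6 mm⁴
Solid circle: I = πd⁴/64  ⇒  d = (64I/π)^(1/4) = (64×1.441×10^6/π)^(1/4) = 73.6 mm

d ≈ 73.6 mm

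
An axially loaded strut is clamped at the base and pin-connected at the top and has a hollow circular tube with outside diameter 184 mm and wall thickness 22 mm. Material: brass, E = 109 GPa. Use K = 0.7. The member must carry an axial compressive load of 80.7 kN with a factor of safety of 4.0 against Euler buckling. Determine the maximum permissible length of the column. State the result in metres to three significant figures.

L_max ≈ 16.0 m

Inner diameter d_i = 184 − 2×22 = 140.0 mm
I = π(d_o⁴ − d_i⁴)/64 = π(184⁴ − 140.0⁴)/64 = 3.741×10^7 mm⁴
I = 3.741×10^-5 m⁴
Required critical load P_cr = n·P = 4.0 × 80.7 = 322.8 kN = 3.228×10^5 N
From P_cr = π²EI/(K·L)²:  L = (1/K)·√(π²EI/P_cr) = (1/0.7)·√(π²×1.09×10^11×3.741×10^-5/3.228×10^5)
L = 16.0 m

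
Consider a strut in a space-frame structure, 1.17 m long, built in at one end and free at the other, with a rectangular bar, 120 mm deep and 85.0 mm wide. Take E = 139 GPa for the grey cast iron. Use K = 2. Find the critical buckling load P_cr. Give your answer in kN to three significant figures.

P_cr ≈ 1540 kN

Buckling occurs about the weak axis: I_min = h·b³/12 with b = 85.0 mm (the shorter side).
I_min = 120×85.0³/12 = 6.141×10^6 mm⁴
I = 6.141×10^6 mm⁴ = 6.141×10^-6 m⁴
Effective length L_e = K·L = 2 × 1.17 = 2.340 m
P_cr = π²EI / L_e² = π² × 139×10⁹ × 6.141×10^-6 / 2.340² = 1.539×10^6 N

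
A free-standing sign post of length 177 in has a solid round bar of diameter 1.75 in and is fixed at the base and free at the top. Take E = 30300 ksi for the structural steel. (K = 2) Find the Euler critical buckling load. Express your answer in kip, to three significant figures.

I = πd⁴/64 = π×1.75⁴/64 = 0.4604 in⁴
Effective length L_e = K·L = 2 × 177 = 354.0 in
P_cr = π²EI / L_e² = π² × 30300×10³ × 0.4604 / 354.0² = 1.099×10^3 lb

P_cr ≈ 1.10 kip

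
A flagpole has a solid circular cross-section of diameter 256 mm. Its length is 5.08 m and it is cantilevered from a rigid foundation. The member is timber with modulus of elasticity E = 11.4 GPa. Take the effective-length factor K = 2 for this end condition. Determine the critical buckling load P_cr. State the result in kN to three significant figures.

P_cr ≈ 230 kN

I = πd⁴/64 = π×256⁴/64 = 2.108×10^8 mm⁴
I = 2.108×10^8 mm⁴ = 2.108×10^-4 m⁴
Effective length L_e = K·L = 2 × 5.08 = 10.16 m
P_cr = π²EI / L_e² = π² × 11.4×10⁹ × 2.108×10^-4 / 10.16² = 2.298×10^5 N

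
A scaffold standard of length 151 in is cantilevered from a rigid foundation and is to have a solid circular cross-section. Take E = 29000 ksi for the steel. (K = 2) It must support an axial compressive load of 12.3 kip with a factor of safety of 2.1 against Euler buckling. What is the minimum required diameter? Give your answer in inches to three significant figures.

Required P_cr = n·P = 2.1 × 12.3 = 25.83 kip
L_e = K·L = 2 × 151 = 302.0 in
Required I = P_cr·L_e²/(π²E) = 2.583×10^4 × 302.0² / (π² × 2.90×10^7) = 8.231 in⁴
Solid circle: I = πd⁴/64  ⇒  d = (64I/π)^(1/4) = (64×8.231/π)^(1/4) = 3.60 in

d ≈ 3.60 in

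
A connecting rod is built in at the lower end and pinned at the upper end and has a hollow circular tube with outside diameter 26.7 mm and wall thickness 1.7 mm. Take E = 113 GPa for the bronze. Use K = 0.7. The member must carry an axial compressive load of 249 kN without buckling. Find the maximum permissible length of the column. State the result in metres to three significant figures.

L_max ≈ 0.309 m

Inner diameter d_i = 26.7 − 2×1.7 = 23.30 mm
I = π(d_o⁴ − d_i⁴)/64 = π(26.7⁴ − 23.30⁴)/64 = 1.048×10^4 mm⁴
I = 1.048×10^-8 m⁴
At the buckling limit P_cr = P = 2.490×10^5 N
From P_cr = π²EI/(K·L)²:  L = (1/K)·√(π²EI/P_cr) = (1/0.7)·√(π²×1.13×10^11×1.048×10^-8/2.490×10^5)
L = 0.309 m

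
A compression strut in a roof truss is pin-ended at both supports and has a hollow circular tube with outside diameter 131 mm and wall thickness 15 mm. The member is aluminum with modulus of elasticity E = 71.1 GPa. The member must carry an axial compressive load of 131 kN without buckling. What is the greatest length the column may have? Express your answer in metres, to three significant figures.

L_max ≈ 7.08 m

Inner diameter d_i = 131 − 2×15 = 101.0 mm
I = π(d_o⁴ − d_i⁴)/64 = π(131⁴ − 101.0⁴)/64 = 9.348×10^6 mm⁴
I = 9.348×10^-6 m⁴
At the buckling limit P_cr = P = 1.310×10^5 N
From P_cr = π²EI/(K·L)²:  L = (1/K)·√(π²EI/P_cr) = (1/1)·√(π²×7.11×10^10×9.348×10^-6/1.310×10^5)
L = 7.08 m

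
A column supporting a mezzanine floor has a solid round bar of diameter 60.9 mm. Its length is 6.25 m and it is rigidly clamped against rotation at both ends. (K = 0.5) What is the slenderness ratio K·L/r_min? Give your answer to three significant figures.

λ ≈ 205

For a solid circle r = d/4 = 60.9/4 = 15.22 mm
L_e = K·L = 0.5 × 6.25 m = 3.125 m = 3125.0 mm
λ = L_e / r_min = 3125.0 / 15.22 = 205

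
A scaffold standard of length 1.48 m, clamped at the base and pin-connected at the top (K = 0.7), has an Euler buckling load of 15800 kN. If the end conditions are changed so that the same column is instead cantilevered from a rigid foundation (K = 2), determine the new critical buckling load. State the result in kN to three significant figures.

P_cr ∝ 1/K², so P_cr,new = P_cr,old × (K_old/K_new)² = 15800 × (0.7/2)²
= 15800 × 0.1225 = 1940 kN

P_cr ≈ 1940 kN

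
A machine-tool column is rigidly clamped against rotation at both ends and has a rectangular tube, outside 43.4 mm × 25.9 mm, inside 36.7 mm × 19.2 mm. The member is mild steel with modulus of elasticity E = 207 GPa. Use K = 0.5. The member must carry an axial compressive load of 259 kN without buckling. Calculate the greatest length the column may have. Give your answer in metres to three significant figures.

L_max ≈ 1.14 m

Weak-axis I_min = (h_o·b_o³ − h_i·b_i³)/12 with b_o = 25.9, b_i = 19.20 mm (shorter outer/inner sides).
I_min = (43.4×25.9³ − 36.70×19.20³)/12 = 4.119×10^4 mm⁴
I = 4.119×10^-8 m⁴
At the buckling limit P_cr = P = 2.590×10^5 N
From P_cr = π²EI/(K·L)²:  L = (1/K)·√(π²EI/P_cr) = (1/0.5)·√(π²×2.07×10^11×4.119×10^-8/2.590×10^5)
L = 1.14 m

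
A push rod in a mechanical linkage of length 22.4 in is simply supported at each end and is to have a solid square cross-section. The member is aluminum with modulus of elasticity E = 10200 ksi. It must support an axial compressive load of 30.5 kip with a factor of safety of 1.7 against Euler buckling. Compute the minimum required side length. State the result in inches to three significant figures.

Required P_cr = n·P = 1.7 × 30.5 = 51.85 kip
L_e = K·L = 1 × 22.4 = 22.40 in
Required I = P_cr·L_e²/(π²E) = 5.185×10^4 × 22.40² / (π² × 1.02×10^7) = 0.2584 in⁴
Solid square: I = a⁴/12  ⇒  a = (12I)^(1/4) = (12×0.2584)^(1/4) = 1.33 in

a ≈ 1.33 in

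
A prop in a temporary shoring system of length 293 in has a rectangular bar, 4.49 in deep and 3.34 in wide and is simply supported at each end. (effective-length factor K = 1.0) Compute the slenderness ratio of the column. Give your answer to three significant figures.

For a rectangle r_min = b/√12 = 3.34/√12 = 0.9642 in
L_e = K·L = 1 × 293 = 293.0 in
λ = L_e / r_min = 293.00 / 0.9642 = 304

λ ≈ 304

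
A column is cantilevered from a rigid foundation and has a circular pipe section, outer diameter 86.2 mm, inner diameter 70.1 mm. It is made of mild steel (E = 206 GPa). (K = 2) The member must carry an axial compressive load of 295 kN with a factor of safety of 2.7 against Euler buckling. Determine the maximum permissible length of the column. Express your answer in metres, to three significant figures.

L_max ≈ 0.986 m

d_o = 86.2 mm, d_i = 70.1 mm
I = π(d_o⁴ − d_i⁴)/64 = π(86.2⁴ − 70.10⁴)/64 = 1.525×10^6 mm⁴
I = 1.525×10^-6 m⁴
Required critical load P_cr = n·P = 2.7 × 295 = 796.5 kN = 7.965×10^5 N
From P_cr = π²EI/(K·L)²:  L = (1/K)·√(π²EI/P_cr) = (1/2)·√(π²×2.06×10^11×1.525×10^-6/7.965×10^5)
L = 0.986 m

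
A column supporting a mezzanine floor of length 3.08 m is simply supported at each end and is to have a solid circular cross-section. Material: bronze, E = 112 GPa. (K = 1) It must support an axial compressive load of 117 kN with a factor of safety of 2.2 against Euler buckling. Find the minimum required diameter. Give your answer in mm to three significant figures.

Required P_cr = n·P = 2.2 × 117 = 257.4 kN
L_e = K·L = 1 × 3.08 = 3.080 m
Required I = P_cr·L_e²/(π²E) = 2.574×10^5 × 3.080² / (π² × 1.12×10^11) = 2.209×10^-6 m⁴
I_req = 2.209×10^6 mm⁴
Solid circle: I = πd⁴/64  ⇒  d = (64I/π)^(1/4) = (64×2.209×10^6/π)^(1/4) = 81.9 mm

d ≈ 81.9 mm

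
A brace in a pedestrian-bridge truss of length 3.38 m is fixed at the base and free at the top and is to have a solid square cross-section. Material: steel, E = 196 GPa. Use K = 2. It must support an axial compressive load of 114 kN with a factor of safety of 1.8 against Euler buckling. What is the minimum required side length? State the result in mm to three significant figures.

a ≈ 87.3 mm

Required P_cr = n·P = 1.8 × 114 = 205.2 kN
L_e = K·L = 2 × 3.38 = 6.760 m
Required I = P_cr·L_e²/(π²E) = 2.052×10^5 × 6.760² / (π² × 1.96×10^11) = 4.847×10^-6 m⁴
I_req = 4.847×10^6 mm⁴
Solid square: I = a⁴/12  ⇒  a = (12I)^(1/4) = (12×4.847×10^6)^(1/4) = 87.3 mm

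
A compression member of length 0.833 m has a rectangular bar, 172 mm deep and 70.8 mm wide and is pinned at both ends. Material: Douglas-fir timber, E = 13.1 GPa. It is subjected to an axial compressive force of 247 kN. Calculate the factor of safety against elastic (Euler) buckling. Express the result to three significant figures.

n ≈ 3.84

Buckling occurs about the weak axis: I_min = h·b³/12 with b = 70.8 mm (the shorter side).
I_min = 172×70.8³/12 = 5.087×10^6 mm⁴
I = 5.087×10^6 mm⁴ = 5.087×10^-6 m⁴
Effective length L_e = K·L = 1 × 0.833 = 0.8330 m
P_cr = π²EI / L_e² = π² × 13.1×10⁹ × 5.087×10^-6 / 0.8330² = 9.478×10^5 N
Factor of safety n = P_cr / P = 947.82 / 247 = 3.84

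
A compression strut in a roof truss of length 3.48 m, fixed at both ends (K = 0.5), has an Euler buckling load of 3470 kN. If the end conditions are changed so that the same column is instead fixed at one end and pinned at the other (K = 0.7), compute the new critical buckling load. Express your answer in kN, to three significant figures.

P_cr ∝ 1/K², so P_cr,new = P_cr,old × (K_old/K_new)² = 3470 × (0.5/0.7)²
= 3470 × 0.5102 = 1770 kN

P_cr ≈ 1770 kN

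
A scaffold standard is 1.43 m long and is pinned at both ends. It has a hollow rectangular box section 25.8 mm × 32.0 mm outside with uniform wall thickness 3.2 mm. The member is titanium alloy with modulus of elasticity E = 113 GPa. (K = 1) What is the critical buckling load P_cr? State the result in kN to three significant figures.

Inner dimensions: h_i = 32.0 − 2×3.2 = 25.60 mm, b_i = 25.8 − 2×3.2 = 19.40 mm
Weak-axis I_min = (h_o·b_o³ − h_i·b_i³)/12 with b_o = 25.8, b_i = 19.40 mm (shorter outer/inner sides).
I_min = (32.0×25.8³ − 25.60×19.40³)/12 = 3.022×10^4 mm⁴
I = 3.022×10^4 mm⁴ = 3.022×10^-8 m⁴
Effective length L_e = K·L = 1 × 1.43 = 1.430 m
P_cr = π²EI / L_e² = π² × 113×10⁹ × 3.022×10^-8 / 1.430² = 1.648×10^4 N

P_cr ≈ 16.5 kN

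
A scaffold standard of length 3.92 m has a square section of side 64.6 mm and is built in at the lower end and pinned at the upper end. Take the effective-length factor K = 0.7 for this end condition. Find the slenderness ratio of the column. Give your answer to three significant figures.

I = a⁴/12 = 64.6⁴/12 = 1.451×10^6 mm⁴
A = 4.173×10^3 mm²;  r_min = √(I/A) = √(1.451×10^6/4.173×10^3) = 18.65 mm
L_e = K·L = 0.7 × 3.92 m = 2.744 m = 2744.0 mm
λ = L_e / r_min = 2744.0 / 18.65 = 147

λ ≈ 147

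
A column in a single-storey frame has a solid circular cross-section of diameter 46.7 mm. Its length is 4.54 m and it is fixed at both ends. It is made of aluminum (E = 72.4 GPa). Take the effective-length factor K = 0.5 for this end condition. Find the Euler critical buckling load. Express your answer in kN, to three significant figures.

I = πd⁴/64 = π×46.7⁴/64 = 2.335×10^5 mm⁴
I = 2.335×10^5 mm⁴ = 2.335×10^-7 m⁴
Effective length L_e = K·L = 0.5 × 4.54 = 2.270 m
P_cr = π²EI / L_e² = π² × 72.4×10⁹ × 2.335×10^-7 / 2.270² = 3.238×10^4 N

P_cr ≈ 32.4 kN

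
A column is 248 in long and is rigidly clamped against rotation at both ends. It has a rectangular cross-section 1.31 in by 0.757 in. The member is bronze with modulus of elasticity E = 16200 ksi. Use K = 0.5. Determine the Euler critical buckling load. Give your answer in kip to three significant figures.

Buckling occurs about the weak axis: I_min = h·b³/12 with b = 0.757 in (the shorter side).
I_min = 1.31×0.757³/12 = 4.736×10^-2 in⁴
Effective length L_e = K·L = 0.5 × 248 = 124.0 in
P_cr = π²EI / L_e² = π² × 16200×10³ × 4.736×10^-2 / 124.0² = 492.4 lb

P_cr ≈ 0.492 kip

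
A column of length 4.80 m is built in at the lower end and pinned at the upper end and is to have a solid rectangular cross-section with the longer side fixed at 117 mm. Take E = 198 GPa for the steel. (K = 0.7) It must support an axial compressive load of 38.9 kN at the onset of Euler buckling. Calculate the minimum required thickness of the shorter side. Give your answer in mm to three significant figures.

b ≈ 28.5 mm

L_e = K·L = 0.7 × 4.80 = 3.360 m
Required I = P_cr·L_e²/(π²E) = 3.890×10^4 × 3.360² / (π² × 1.98×10^11) = 2.247×10^-7 m⁴
I_req = 2.247×10^5 mm⁴
Rectangle, weak axis: I_min = h·b³/12 with h = 117 mm fixed  ⇒  b = (12I/h)^(1/3) = 28.5 mm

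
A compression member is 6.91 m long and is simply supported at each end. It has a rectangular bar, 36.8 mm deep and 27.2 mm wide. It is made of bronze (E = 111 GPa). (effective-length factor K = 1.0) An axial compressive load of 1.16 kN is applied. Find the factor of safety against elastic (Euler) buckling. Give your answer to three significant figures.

n ≈ 1.22

Buckling occurs about the weak axis: I_min = h·b³/12 with b = 27.2 mm (the shorter side).
I_min = 36.8×27.2³/12 = 6.171×10^4 mm⁴
I = 6.171×10^4 mm⁴ = 6.171×10^-8 m⁴
Effective length L_e = K·L = 1 × 6.91 = 6.910 m
P_cr = π²EI / L_e² = π² × 111×10⁹ × 6.171×10^-8 / 6.910² = 1.416×10^3 N
Factor of safety n = P_cr / P = 1.4159 / 1.16 = 1.22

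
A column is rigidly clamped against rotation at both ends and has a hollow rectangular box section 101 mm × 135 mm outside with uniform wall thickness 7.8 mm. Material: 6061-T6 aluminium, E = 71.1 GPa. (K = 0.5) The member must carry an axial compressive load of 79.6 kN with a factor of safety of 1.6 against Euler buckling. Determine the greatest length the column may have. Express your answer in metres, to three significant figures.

Inner dimensions: h_i = 135 − 2×7.8 = 119.4 mm, b_i = 101 − 2×7.8 = 85.40 mm
Weak-axis I_min = (h_o·b_o³ − h_i·b_i³)/12 with b_o = 101, b_i = 85.40 mm (shorter outer/inner sides).
I_min = (135×101³ − 119.4×85.40³)/12 = 5.394×10^6 mm⁴
I = 5.394×10^-6 m⁴
Required critical load P_cr = n·P = 1.6 × 79.6 = 127.4 kN = 1.274×10^5 N
From P_cr = π²EI/(K·L)²:  L = (1/K)·√(π²EI/P_cr) = (1/0.5)·√(π²×7.11×10^10×5.394×10^-6/1.274×10^5)
L = 10.9 m

L_max ≈ 10.9 m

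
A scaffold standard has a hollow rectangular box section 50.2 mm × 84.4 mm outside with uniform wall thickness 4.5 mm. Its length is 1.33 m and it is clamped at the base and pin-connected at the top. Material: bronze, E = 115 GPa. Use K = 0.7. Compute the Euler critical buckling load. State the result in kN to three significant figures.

P_cr ≈ 590 kN

Inner dimensions: h_i = 84.4 − 2×4.5 = 75.40 mm, b_i = 50.2 − 2×4.5 = 41.20 mm
Weak-axis I_min = (h_o·b_o³ − h_i·b_i³)/12 with b_o = 50.2, b_i = 41.20 mm (shorter outer/inner sides).
I_min = (84.4×50.2³ − 75.40×41.20³)/12 = 4.503×10^5 mm⁴
I = 4.503×10^5 mm⁴ = 4.503×10^-7 m⁴
Effective length L_e = K·L = 0.7 × 1.33 = 0.9310 m
P_cr = π²EI / L_e² = π² × 115×10⁹ × 4.503×10^-7 / 0.9310² = 5.897×10^5 N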